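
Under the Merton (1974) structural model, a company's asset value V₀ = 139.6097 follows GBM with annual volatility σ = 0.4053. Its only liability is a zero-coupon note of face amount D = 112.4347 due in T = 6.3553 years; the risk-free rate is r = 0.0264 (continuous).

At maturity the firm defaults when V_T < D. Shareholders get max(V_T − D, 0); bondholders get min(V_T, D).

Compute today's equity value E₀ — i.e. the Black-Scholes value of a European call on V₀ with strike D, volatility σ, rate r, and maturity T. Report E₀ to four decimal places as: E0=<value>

d₁ = [ln(V₀/D) + (r + σ²/2)T] / (σ√T)
   = [ln(139.6097/112.4347) + (0.0264 + 0.5·0.4053²)·6.3553] / (0.4053·√6.3553)
   = [0.216478 + 0.689766] / 1.021750 = 0.886953
d₂ = d₁ − σ√T = 0.886953 − 1.021750 = -0.134797
N(d₁) = 0.812448,  N(d₂) = 0.446386,  e^(−rT) = 0.845540
E₀ = V₀·N(d₁) − D·e^(−rT)·N(d₂)
   = 139.6097·0.812448 − 112.4347·0.845540·0.446386 = 70.988553

E0=70.9886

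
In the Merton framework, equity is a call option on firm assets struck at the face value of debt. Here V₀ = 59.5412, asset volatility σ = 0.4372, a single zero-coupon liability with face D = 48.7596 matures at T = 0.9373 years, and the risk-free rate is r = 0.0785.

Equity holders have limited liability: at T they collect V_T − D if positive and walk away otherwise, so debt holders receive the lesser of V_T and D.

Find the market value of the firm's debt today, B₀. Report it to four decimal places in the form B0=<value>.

d₁ = [ln(V₀/D) + (r + σ²/2)T] / (σ√T)
   = [ln(59.5412/48.7596) + (0.0785 + 0.5·0.4372²)·0.9373] / (0.4372·√0.9373)
   = [0.199766 + 0.163158] / 0.423272 = 0.857425
d₂ = d₁ − σ√T = 0.857425 − 0.423272 = 0.434153
N(d₁) = 0.804395,  N(d₂) = 0.667911,  e^(−rT) = 0.929064
E₀ = V₀·N(d₁) − D·e^(−rT)·N(d₂)
   = 59.5412·0.804395 − 48.7596·0.929064·0.667911 = 17.637743
B₀ = V₀ − E₀ = 59.5412 − 17.637743 = 41.903457

B0=41.9035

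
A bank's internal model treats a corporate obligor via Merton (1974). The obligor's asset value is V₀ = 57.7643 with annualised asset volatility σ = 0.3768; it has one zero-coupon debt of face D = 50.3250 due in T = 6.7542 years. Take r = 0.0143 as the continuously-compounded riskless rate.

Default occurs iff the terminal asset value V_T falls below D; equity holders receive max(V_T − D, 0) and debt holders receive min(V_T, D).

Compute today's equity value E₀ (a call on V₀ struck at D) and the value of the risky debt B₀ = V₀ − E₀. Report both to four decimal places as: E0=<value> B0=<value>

d₁ = [ln(V₀/D) + (r + σ²/2)T] / (σ√T)
   = [ln(57.7643/50.3250) + (0.0143 + 0.5·0.3768²)·6.7542] / (0.3768·√6.7542)
   = [0.137869 + 0.576060] / 0.979260 = 0.729049
d₂ = d₁ − σ√T = 0.729049 − 0.979260 = -0.250210
N(d₁) = 0.767014,  N(d₂) = 0.401212,  e^(−rT) = 0.907933
E₀ = V₀·N(d₁) − D·e^(−rT)·N(d₂)
   = 57.7643·0.767014 − 50.3250·0.907933·0.401212 = 25.973962
B₀ = V₀ − E₀ = 57.7643 − 25.973962 = 31.790338

E0=25.9740 B0=31.7903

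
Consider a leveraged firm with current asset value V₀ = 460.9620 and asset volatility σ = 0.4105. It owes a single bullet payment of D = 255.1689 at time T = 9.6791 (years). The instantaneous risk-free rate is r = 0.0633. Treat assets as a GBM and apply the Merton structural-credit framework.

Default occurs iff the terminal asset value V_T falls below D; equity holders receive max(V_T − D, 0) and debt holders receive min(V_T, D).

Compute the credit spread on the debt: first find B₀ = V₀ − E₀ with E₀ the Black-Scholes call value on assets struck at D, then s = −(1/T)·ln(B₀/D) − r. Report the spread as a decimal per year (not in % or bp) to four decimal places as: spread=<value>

d₁ = [ln(V₀/D) + (r + σ²/2)T] / (σ√T)
   = [ln(460.9620/255.1689) + (0.0633 + 0.5·0.4105²)·9.6791] / (0.4105·√9.6791)
   = [0.591390 + 1.428201] / 1.277117 = 1.581367
d₂ = d₁ − σ√T = 1.581367 − 1.277117 = 0.304250
N(d₁) = 0.943103,  N(d₂) = 0.619531,  e^(−rT) = 0.541893
E₀ = V₀·N(d₁) − D·e^(−rT)·N(d₂)
   = 460.9620·0.943103 − 255.1689·0.541893·0.619531 = 349.069415
B₀ = V₀ − E₀ = 460.9620 − 349.069415 = 111.892585
spread = −(1/T)·ln(B₀/D) − r = −(1/9.6791)·ln(111.892585/255.1689) − 0.0633 = 0.02187180

spread=0.0219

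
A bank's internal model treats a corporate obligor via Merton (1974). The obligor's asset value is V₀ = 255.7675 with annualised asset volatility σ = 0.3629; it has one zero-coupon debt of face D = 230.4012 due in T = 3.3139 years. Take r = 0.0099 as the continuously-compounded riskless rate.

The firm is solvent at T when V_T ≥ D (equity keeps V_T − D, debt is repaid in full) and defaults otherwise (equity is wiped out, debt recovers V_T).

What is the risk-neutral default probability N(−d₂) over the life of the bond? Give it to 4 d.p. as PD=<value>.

PD=0.5488

d₁ = [ln(V₀/D) + (r + σ²/2)T] / (σ√T)
   = [ln(255.7675/230.4012) + (0.0099 + 0.5·0.3629²)·3.3139] / (0.3629·√3.3139)
   = [0.104447 + 0.251022] / 0.660628 = 0.538077
d₂ = d₁ − σ√T = 0.538077 − 0.660628 = -0.122550
risk-neutral PD = N(−d₂) = N(0.122550) = 0.548768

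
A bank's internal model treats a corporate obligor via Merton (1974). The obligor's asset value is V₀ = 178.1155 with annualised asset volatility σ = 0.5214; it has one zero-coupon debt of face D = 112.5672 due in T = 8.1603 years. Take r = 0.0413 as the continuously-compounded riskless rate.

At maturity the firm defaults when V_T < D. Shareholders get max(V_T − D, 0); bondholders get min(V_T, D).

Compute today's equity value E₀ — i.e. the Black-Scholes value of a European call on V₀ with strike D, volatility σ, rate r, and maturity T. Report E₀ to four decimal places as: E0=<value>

E0=126.7408

d₁ = [ln(V₀/D) + (r + σ²/2)T] / (σ√T)
   = [ln(178.1155/112.5672) + (0.0413 + 0.5·0.5214²)·8.1603] / (0.5214·√8.1603)
   = [0.458882 + 1.446242] / 1.489444 = 1.279084
d₂ = d₁ − σ√T = 1.279084 − 1.489444 = -0.210360
N(d₁) = 0.899566,  N(d₂) = 0.416693,  e^(−rT) = 0.713894
E₀ = V₀·N(d₁) − D·e^(−rT)·N(d₂)
   = 178.1155·0.899566 − 112.5672·0.713894·0.416693 = 126.740756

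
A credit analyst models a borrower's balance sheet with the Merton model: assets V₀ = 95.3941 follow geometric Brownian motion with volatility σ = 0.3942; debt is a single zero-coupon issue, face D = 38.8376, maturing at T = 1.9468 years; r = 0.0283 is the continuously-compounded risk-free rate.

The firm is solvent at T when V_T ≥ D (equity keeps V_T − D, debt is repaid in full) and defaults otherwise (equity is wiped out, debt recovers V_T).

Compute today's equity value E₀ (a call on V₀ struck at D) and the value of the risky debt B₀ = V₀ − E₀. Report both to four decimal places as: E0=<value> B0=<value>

d₁ = [ln(V₀/D) + (r + σ²/2)T] / (σ√T)
   = [ln(95.3941/38.8376) + (0.0283 + 0.5·0.3942²)·1.9468] / (0.3942·√1.9468)
   = [0.898628 + 0.206355] / 0.550018 = 2.008992
d₂ = d₁ − σ√T = 2.008992 − 0.550018 = 1.458973
N(d₁) = 0.977731,  N(d₂) = 0.927714,  e^(−rT) = 0.946396
E₀ = V₀·N(d₁) − D·e^(−rT)·N(d₂)
   = 95.3941·0.977731 − 38.8376·0.946396·0.927714 = 59.170962
B₀ = V₀ − E₀ = 95.3941 − 59.170962 = 36.223138

E0=59.1710 B0=36.2231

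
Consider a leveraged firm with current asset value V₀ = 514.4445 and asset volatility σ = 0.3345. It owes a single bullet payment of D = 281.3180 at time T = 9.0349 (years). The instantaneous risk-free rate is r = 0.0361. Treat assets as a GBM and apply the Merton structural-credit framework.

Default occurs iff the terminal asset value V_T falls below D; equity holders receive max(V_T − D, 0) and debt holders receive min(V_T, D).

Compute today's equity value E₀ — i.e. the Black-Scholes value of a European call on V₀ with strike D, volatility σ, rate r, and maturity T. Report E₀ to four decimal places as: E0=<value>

d₁ = [ln(V₀/D) + (r + σ²/2)T] / (σ√T)
   = [ln(514.4445/281.3180) + (0.0361 + 0.5·0.3345²)·9.0349] / (0.3345·√9.0349)
   = [0.603602 + 0.831618] / 1.005444 = 1.427450
d₂ = d₁ − σ√T = 1.427450 − 1.005444 = 0.422006
N(d₁) = 0.923275,  N(d₂) = 0.663490,  e^(−rT) = 0.721690
E₀ = V₀·N(d₁) − D·e^(−rT)·N(d₂)
   = 514.4445·0.923275 − 281.3180·0.721690·0.663490 = 340.269126

E0=340.2691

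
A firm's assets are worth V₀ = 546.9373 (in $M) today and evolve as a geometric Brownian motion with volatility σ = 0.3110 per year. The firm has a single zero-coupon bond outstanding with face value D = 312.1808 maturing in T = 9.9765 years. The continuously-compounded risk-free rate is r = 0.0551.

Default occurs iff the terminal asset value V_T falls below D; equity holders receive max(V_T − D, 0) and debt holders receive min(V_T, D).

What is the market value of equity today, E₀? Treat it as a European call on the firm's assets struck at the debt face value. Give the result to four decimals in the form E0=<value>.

E0=385.1682

d₁ = [ln(V₀/D) + (r + σ²/2)T] / (σ√T)
   = [ln(546.9373/312.1808) + (0.0551 + 0.5·0.3110²)·9.9765] / (0.3110·√9.9765)
   = [0.560752 + 1.032174] / 0.982312 = 1.621608
d₂ = d₁ − σ√T = 1.621608 − 0.982312 = 0.639296
N(d₁) = 0.947556,  N(d₂) = 0.738685,  e^(−rT) = 0.577120
E₀ = V₀·N(d₁) − D·e^(−rT)·N(d₂)
   = 546.9373·0.947556 − 312.1808·0.577120·0.738685 = 385.168200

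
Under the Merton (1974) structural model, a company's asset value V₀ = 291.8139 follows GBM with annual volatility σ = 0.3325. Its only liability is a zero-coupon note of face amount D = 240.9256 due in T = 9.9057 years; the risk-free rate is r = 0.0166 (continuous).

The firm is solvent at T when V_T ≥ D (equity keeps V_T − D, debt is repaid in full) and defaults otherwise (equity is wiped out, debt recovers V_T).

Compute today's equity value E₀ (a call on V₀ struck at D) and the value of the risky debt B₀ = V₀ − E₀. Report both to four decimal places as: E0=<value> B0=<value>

d₁ = [ln(V₀/D) + (r + σ²/2)T] / (σ√T)
   = [ln(291.8139/240.9256) + (0.0166 + 0.5·0.3325²)·9.9057] / (0.3325·√9.9057)
   = [0.191628 + 0.712003] / 1.046488 = 0.863489
d₂ = d₁ − σ√T = 0.863489 − 1.046488 = -0.182999
N(d₁) = 0.806066,  N(d₂) = 0.427400,  e^(−rT) = 0.848373
E₀ = V₀·N(d₁) − D·e^(−rT)·N(d₂)
   = 291.8139·0.806066 − 240.9256·0.848373·0.427400 = 147.862936
B₀ = V₀ − E₀ = 291.8139 − 147.862936 = 143.950964

E0=147.8629 B0=143.9510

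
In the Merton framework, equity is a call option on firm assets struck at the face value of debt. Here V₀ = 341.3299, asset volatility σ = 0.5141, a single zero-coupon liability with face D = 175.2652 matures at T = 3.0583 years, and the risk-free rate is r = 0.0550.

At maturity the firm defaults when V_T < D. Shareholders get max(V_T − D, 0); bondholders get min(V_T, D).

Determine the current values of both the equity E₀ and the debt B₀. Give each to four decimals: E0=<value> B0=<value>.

d₁ = [ln(V₀/D) + (r + σ²/2)T] / (σ√T)
   = [ln(341.3299/175.2652) + (0.0550 + 0.5·0.5141²)·3.0583] / (0.5141·√3.0583)
   = [0.666549 + 0.572359] / 0.899058 = 1.378007
d₂ = d₁ − σ√T = 1.378007 − 0.899058 = 0.478949
N(d₁) = 0.915899,  N(d₂) = 0.684013,  e^(−rT) = 0.845179
E₀ = V₀·N(d₁) − D·e^(−rT)·N(d₂)
   = 341.3299·0.915899 − 175.2652·0.845179·0.684013 = 211.300724
B₀ = V₀ − E₀ = 341.3299 − 211.300724 = 130.029176

E0=211.3007 B0=130.0292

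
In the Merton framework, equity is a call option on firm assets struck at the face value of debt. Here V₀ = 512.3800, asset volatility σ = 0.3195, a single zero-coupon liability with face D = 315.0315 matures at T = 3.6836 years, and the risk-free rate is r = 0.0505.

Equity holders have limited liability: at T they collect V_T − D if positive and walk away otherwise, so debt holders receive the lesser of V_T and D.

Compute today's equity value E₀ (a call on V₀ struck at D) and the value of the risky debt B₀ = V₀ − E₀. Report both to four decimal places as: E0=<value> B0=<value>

d₁ = [ln(V₀/D) + (r + σ²/2)T] / (σ√T)
   = [ln(512.3800/315.0315) + (0.0505 + 0.5·0.3195²)·3.6836] / (0.3195·√3.6836)
   = [0.486394 + 0.374033] / 0.613207 = 1.403159
d₂ = d₁ − σ√T = 1.403159 − 0.613207 = 0.789952
N(d₁) = 0.919715,  N(d₂) = 0.785222,  e^(−rT) = 0.830255
E₀ = V₀·N(d₁) − D·e^(−rT)·N(d₂)
   = 512.3800·0.919715 − 315.0315·0.830255·0.785222 = 265.863667
B₀ = V₀ − E₀ = 512.3800 − 265.863667 = 246.516333

E0=265.8637 B0=246.5163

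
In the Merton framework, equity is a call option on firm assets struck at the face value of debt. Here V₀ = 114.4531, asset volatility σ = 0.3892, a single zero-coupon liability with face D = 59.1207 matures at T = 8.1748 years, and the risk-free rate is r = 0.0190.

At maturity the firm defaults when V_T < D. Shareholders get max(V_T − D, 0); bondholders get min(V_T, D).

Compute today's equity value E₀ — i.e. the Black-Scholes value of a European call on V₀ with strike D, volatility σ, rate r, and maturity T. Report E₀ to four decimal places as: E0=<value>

E0=74.3090

d₁ = [ln(V₀/D) + (r + σ²/2)T] / (σ√T)
   = [ln(114.4531/59.1207) + (0.0190 + 0.5·0.3892²)·8.1748] / (0.3892·√8.1748)
   = [0.660584 + 0.774467] / 1.112785 = 1.289603
d₂ = d₁ − σ√T = 1.289603 − 1.112785 = 0.176817
N(d₁) = 0.901406,  N(d₂) = 0.570174,  e^(−rT) = 0.856140
E₀ = V₀·N(d₁) − D·e^(−rT)·N(d₂)
   = 114.4531·0.901406 − 59.1207·0.856140·0.570174 = 74.308969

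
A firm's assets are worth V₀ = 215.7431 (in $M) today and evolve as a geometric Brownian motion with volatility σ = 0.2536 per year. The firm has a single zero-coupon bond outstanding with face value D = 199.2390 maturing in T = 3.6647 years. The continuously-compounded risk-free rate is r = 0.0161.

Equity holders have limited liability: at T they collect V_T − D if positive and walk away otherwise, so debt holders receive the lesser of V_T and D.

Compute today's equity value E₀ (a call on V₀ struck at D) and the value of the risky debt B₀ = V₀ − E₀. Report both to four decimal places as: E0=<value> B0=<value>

E0=54.1928 B0=161.5503

d₁ = [ln(V₀/D) + (r + σ²/2)T] / (σ√T)
   = [ln(215.7431/199.2390) + (0.0161 + 0.5·0.2536²)·3.6647] / (0.2536·√3.6647)
   = [0.079583 + 0.176846] / 0.485477 = 0.528200
d₂ = d₁ − σ√T = 0.528200 − 0.485477 = 0.042723
N(d₁) = 0.701320,  N(d₂) = 0.517039,  e^(−rT) = 0.942705
E₀ = V₀·N(d₁) − D·e^(−rT)·N(d₂)
   = 215.7431·0.701320 − 199.2390·0.942705·0.517039 = 54.192763
B₀ = V₀ − E₀ = 215.7431 − 54.192763 = 161.550337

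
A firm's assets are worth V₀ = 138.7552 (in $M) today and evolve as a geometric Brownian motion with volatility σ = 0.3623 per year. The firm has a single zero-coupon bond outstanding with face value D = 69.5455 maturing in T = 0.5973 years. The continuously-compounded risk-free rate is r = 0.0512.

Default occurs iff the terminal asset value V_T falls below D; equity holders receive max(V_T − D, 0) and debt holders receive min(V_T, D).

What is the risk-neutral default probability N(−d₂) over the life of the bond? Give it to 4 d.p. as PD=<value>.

d₁ = [ln(V₀/D) + (r + σ²/2)T] / (σ√T)
   = [ln(138.7552/69.5455) + (0.0512 + 0.5·0.3623²)·0.5973] / (0.3623·√0.5973)
   = [0.690730 + 0.069783] / 0.280004 = 2.716077
d₂ = d₁ − σ√T = 2.716077 − 0.280004 = 2.436072
risk-neutral PD = N(−d₂) = N(-2.436072) = 0.007424

PD=0.0074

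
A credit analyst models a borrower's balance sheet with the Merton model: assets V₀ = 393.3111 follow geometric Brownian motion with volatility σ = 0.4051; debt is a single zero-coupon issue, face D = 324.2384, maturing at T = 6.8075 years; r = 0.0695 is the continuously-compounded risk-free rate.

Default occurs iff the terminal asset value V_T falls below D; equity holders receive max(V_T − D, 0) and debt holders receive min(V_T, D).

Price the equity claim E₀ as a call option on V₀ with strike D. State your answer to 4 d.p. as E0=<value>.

E0=235.6250

d₁ = [ln(V₀/D) + (r + σ²/2)T] / (σ√T)
   = [ln(393.3111/324.2384) + (0.0695 + 0.5·0.4051²)·6.8075] / (0.4051·√6.8075)
   = [0.193122 + 1.031697] / 1.056954 = 1.158820
d₂ = d₁ − σ√T = 1.158820 − 1.056954 = 0.101866
N(d₁) = 0.876735,  N(d₂) = 0.540568,  e^(−rT) = 0.623055
E₀ = V₀·N(d₁) − D·e^(−rT)·N(d₂)
   = 393.3111·0.876735 − 324.2384·0.623055·0.540568 = 235.625017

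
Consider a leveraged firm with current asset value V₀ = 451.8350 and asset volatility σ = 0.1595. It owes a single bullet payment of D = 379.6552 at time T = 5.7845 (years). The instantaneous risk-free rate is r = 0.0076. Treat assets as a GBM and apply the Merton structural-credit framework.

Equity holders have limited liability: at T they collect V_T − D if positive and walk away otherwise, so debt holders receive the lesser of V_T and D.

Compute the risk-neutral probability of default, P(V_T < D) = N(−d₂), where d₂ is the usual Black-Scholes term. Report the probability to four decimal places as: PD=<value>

d₁ = [ln(V₀/D) + (r + σ²/2)T] / (σ√T)
   = [ln(451.8350/379.6552) + (0.0076 + 0.5·0.1595²)·5.7845] / (0.1595·√5.7845)
   = [0.174054 + 0.117542] / 0.383613 = 0.760128
d₂ = d₁ − σ√T = 0.760128 − 0.383613 = 0.376515
risk-neutral PD = N(−d₂) = N(-0.376515) = 0.353267

PD=0.3533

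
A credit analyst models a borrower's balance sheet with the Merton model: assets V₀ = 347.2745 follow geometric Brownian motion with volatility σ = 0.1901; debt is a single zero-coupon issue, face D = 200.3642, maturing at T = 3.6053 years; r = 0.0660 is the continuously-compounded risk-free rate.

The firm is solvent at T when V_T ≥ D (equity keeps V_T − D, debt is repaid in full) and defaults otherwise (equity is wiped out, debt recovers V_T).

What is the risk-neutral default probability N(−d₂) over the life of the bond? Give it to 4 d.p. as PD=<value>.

PD=0.0226

d₁ = [ln(V₀/D) + (r + σ²/2)T] / (σ√T)
   = [ln(347.2745/200.3642) + (0.0660 + 0.5·0.1901²)·3.6053] / (0.1901·√3.6053)
   = [0.549979 + 0.303094] / 0.360955 = 2.363378
d₂ = d₁ − σ√T = 2.363378 − 0.360955 = 2.002424
risk-neutral PD = N(−d₂) = N(-2.002424) = 0.022620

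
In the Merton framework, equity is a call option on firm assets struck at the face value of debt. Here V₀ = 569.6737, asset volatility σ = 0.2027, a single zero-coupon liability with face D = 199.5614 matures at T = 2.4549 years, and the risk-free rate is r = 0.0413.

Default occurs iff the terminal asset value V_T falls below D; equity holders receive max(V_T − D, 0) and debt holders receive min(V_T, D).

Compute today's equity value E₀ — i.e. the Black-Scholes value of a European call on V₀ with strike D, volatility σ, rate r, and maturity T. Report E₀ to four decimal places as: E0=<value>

d₁ = [ln(V₀/D) + (r + σ²/2)T] / (σ√T)
   = [ln(569.6737/199.5614) + (0.0413 + 0.5·0.2027²)·2.4549] / (0.2027·√2.4549)
   = [1.048942 + 0.151820] / 0.317593 = 3.780822
d₂ = d₁ − σ√T = 3.780822 − 0.317593 = 3.463229
N(d₁) = 0.999922,  N(d₂) = 0.999733,  e^(−rT) = 0.903583
E₀ = V₀·N(d₁) − D·e^(−rT)·N(d₂)
   = 569.6737·0.999922 − 199.5614·0.903583·0.999733 = 389.357021

E0=389.3570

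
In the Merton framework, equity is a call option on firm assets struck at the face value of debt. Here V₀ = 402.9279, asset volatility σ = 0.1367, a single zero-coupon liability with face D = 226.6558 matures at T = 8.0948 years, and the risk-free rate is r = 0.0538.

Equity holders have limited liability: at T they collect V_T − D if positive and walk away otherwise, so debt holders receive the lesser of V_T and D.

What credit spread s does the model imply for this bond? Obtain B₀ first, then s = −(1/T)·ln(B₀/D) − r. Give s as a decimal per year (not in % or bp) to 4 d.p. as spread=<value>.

d₁ = [ln(V₀/D) + (r + σ²/2)T] / (σ√T)
   = [ln(402.9279/226.6558) + (0.0538 + 0.5·0.1367²)·8.0948] / (0.1367·√8.0948)
   = [0.575325 + 0.511134] / 0.388930 = 2.793455
d₂ = d₁ − σ√T = 2.793455 − 0.388930 = 2.404524
N(d₁) = 0.997393,  N(d₂) = 0.991903,  e^(−rT) = 0.646941
E₀ = V₀·N(d₁) − D·e^(−rT)·N(d₂)
   = 402.9279·0.997393 − 226.6558·0.646941·0.991903 = 256.431630
B₀ = V₀ − E₀ = 402.9279 − 256.431630 = 146.496270
spread = −(1/T)·ln(B₀/D) − r = −(1/8.0948)·ln(146.496270/226.6558) − 0.0538 = 0.00011518

spread=0.0001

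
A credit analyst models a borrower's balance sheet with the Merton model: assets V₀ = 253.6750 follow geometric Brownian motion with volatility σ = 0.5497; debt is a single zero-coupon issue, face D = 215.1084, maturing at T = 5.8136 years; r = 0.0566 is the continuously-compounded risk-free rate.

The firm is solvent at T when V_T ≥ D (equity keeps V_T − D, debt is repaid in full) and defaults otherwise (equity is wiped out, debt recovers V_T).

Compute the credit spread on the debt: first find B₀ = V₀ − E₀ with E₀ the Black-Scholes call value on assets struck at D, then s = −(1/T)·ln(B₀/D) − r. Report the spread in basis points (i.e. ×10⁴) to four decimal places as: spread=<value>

spread=788.9681

d₁ = [ln(V₀/D) + (r + σ²/2)T] / (σ√T)
   = [ln(253.6750/215.1084) + (0.0566 + 0.5·0.5497²)·5.8136] / (0.5497·√5.8136)
   = [0.164912 + 1.207398] / 1.325404 = 1.035390
d₂ = d₁ − σ√T = 1.035390 − 1.325404 = -0.290015
N(d₁) = 0.849756,  N(d₂) = 0.385903,  e^(−rT) = 0.719607
E₀ = V₀·N(d₁) − D·e^(−rT)·N(d₂)
   = 253.6750·0.849756 − 215.1084·0.719607·0.385903 = 155.826749
B₀ = V₀ − E₀ = 253.6750 − 155.826749 = 97.848251
spread = −(1/T)·ln(B₀/D) − r = −(1/5.8136)·ln(97.848251/215.1084) − 0.0566 = 0.07889681
in basis points: 0.07889681 × 10⁴ = 788.9681 bp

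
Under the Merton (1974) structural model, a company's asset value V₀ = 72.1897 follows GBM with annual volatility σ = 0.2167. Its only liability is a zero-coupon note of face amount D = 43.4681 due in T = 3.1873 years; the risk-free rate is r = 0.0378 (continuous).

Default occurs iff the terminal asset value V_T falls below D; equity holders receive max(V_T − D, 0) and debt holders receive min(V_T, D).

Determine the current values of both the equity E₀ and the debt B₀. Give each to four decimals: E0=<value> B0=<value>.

E0=34.0988 B0=38.0909

d₁ = [ln(V₀/D) + (r + σ²/2)T] / (σ√T)
   = [ln(72.1897/43.4681) + (0.0378 + 0.5·0.2167²)·3.1873] / (0.2167·√3.1873)
   = [0.507270 + 0.195316] / 0.386875 = 1.816056
d₂ = d₁ − σ√T = 1.816056 − 0.386875 = 1.429181
N(d₁) = 0.965319,  N(d₂) = 0.923524,  e^(−rT) = 0.886495
E₀ = V₀·N(d₁) − D·e^(−rT)·N(d₂)
   = 72.1897·0.965319 − 43.4681·0.886495·0.923524 = 34.098797
B₀ = V₀ − E₀ = 72.1897 − 34.098797 = 38.090903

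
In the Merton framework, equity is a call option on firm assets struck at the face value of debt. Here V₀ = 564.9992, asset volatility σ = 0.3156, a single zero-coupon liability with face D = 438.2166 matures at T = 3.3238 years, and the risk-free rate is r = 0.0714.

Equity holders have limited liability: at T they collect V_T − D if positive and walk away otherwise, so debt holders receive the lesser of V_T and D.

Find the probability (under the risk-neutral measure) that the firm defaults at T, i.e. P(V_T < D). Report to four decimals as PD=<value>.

d₁ = [ln(V₀/D) + (r + σ²/2)T] / (σ√T)
   = [ln(564.9992/438.2166) + (0.0714 + 0.5·0.3156²)·3.3238] / (0.3156·√3.3238)
   = [0.254111 + 0.402850] / 0.575380 = 1.141787
d₂ = d₁ − σ√T = 1.141787 − 0.575380 = 0.566408
risk-neutral PD = N(−d₂) = N(-0.566408) = 0.285558

PD=0.2856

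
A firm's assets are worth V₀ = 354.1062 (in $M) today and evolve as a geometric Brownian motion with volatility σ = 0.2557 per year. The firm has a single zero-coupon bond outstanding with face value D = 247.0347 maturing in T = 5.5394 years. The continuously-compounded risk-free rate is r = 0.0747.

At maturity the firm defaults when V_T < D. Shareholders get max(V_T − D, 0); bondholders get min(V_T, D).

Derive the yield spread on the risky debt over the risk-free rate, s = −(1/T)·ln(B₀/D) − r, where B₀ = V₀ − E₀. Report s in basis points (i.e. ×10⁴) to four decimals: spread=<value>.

spread=74.2501

d₁ = [ln(V₀/D) + (r + σ²/2)T] / (σ√T)
   = [ln(354.1062/247.0347) + (0.0747 + 0.5·0.2557²)·5.5394] / (0.2557·√5.5394)
   = [0.360068 + 0.594883] / 0.601814 = 1.586789
d₂ = d₁ − σ√T = 1.586789 − 0.601814 = 0.984975
N(d₁) = 0.943720,  N(d₂) = 0.837682,  e^(−rT) = 0.661138
E₀ = V₀·N(d₁) − D·e^(−rT)·N(d₂)
   = 354.1062·0.943720 − 247.0347·0.661138·0.837682 = 197.363512
B₀ = V₀ − E₀ = 354.1062 − 197.363512 = 156.742688
spread = −(1/T)·ln(B₀/D) − r = −(1/5.5394)·ln(156.742688/247.0347) − 0.0747 = 0.00742501
in basis points: 0.00742501 × 10⁴ = 74.2501 bp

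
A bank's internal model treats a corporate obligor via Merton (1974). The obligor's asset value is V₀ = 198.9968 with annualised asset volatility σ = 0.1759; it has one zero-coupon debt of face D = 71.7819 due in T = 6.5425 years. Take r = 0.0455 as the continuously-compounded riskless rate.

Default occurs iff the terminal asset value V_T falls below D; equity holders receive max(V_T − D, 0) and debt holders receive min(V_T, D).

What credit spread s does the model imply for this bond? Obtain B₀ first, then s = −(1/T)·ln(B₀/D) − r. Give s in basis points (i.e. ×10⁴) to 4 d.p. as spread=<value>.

spread=0.6396

d₁ = [ln(V₀/D) + (r + σ²/2)T] / (σ√T)
   = [ln(198.9968/71.7819) + (0.0455 + 0.5·0.1759²)·6.5425] / (0.1759·√6.5425)
   = [1.019656 + 0.398899] / 0.449922 = 3.152888
d₂ = d₁ − σ√T = 3.152888 − 0.449922 = 2.702966
N(d₁) = 0.999192,  N(d₂) = 0.996564,  e^(−rT) = 0.742536
E₀ = V₀·N(d₁) − D·e^(−rT)·N(d₂)
   = 198.9968·0.999192 − 71.7819·0.742536·0.996564 = 145.718444
B₀ = V₀ − E₀ = 198.9968 − 145.718444 = 53.278356
spread = −(1/T)·ln(B₀/D) − r = −(1/6.5425)·ln(53.278356/71.7819) − 0.0455 = 0.00006396
in basis points: 0.00006396 × 10⁴ = 0.6396 bp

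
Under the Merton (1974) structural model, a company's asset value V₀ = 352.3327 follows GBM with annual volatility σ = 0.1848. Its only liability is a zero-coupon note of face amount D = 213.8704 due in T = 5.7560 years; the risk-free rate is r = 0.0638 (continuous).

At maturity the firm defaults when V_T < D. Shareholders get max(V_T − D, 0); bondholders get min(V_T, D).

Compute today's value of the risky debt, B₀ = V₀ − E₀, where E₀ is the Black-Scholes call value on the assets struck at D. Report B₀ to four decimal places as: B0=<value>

B0=147.1840

d₁ = [ln(V₀/D) + (r + σ²/2)T] / (σ√T)
   = [ln(352.3327/213.8704) + (0.0638 + 0.5·0.1848²)·5.7560] / (0.1848·√5.7560)
   = [0.499206 + 0.465519] / 0.443366 = 2.175912
d₂ = d₁ − σ√T = 2.175912 − 0.443366 = 1.732546
N(d₁) = 0.985219,  N(d₂) = 0.958412,  e^(−rT) = 0.692648
E₀ = V₀·N(d₁) − D·e^(−rT)·N(d₂)
   = 352.3327·0.985219 − 213.8704·0.692648·0.958412 = 205.148663
B₀ = V₀ − E₀ = 352.3327 − 205.148663 = 147.184037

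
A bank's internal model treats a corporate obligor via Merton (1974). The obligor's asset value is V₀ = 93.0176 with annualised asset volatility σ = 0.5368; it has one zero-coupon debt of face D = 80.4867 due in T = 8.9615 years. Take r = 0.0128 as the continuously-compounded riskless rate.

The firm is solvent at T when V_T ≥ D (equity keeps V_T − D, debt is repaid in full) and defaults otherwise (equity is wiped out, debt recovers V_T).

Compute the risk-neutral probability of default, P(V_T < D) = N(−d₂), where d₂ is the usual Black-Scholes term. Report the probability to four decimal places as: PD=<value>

PD=0.7396

d₁ = [ln(V₀/D) + (r + σ²/2)T] / (σ√T)
   = [ln(93.0176/80.4867) + (0.0128 + 0.5·0.5368²)·8.9615] / (0.5368·√8.9615)
   = [0.144697 + 1.405854] / 1.606952 = 0.964902
d₂ = d₁ − σ√T = 0.964902 − 1.606952 = -0.642050
risk-neutral PD = N(−d₂) = N(0.642050) = 0.739580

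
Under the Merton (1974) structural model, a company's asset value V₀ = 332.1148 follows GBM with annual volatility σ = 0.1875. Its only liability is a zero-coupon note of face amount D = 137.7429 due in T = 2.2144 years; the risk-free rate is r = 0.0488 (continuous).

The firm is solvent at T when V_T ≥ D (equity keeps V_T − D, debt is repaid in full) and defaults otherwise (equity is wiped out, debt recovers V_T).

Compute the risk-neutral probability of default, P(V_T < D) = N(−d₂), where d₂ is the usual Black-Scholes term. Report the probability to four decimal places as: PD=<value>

PD=0.0003

d₁ = [ln(V₀/D) + (r + σ²/2)T] / (σ√T)
   = [ln(332.1148/137.7429) + (0.0488 + 0.5·0.1875²)·2.2144] / (0.1875·√2.2144)
   = [0.880092 + 0.146988] / 0.279016 = 3.681076
d₂ = d₁ − σ√T = 3.681076 − 0.279016 = 3.402060
risk-neutral PD = N(−d₂) = N(-3.402060) = 0.000334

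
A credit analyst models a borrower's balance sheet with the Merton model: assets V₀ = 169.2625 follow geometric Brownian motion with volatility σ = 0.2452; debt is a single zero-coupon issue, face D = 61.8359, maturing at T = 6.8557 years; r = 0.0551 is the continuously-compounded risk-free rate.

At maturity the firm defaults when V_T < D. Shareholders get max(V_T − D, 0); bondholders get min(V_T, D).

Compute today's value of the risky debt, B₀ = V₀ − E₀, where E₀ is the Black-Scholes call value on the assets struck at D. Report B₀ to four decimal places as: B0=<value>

B0=42.0944

d₁ = [ln(V₀/D) + (r + σ²/2)T] / (σ√T)
   = [ln(169.2625/61.8359) + (0.0551 + 0.5·0.2452²)·6.8557] / (0.2452·√6.8557)
   = [1.006967 + 0.583842] / 0.642017 = 2.477830
d₂ = d₁ − σ√T = 2.477830 − 0.642017 = 1.835813
N(d₁) = 0.993391,  N(d₂) = 0.966807,  e^(−rT) = 0.685402
E₀ = V₀·N(d₁) − D·e^(−rT)·N(d₂)
   = 169.2625·0.993391 − 61.8359·0.685402·0.966807 = 127.168117
B₀ = V₀ − E₀ = 169.2625 − 127.168117 = 42.094383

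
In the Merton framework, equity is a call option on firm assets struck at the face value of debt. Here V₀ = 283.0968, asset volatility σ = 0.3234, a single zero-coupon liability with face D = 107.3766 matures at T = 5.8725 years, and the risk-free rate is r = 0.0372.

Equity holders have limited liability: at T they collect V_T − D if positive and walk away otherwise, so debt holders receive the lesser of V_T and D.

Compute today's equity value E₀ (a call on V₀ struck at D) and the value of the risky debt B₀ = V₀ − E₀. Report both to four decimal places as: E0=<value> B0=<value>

E0=200.0678 B0=83.0290

d₁ = [ln(V₀/D) + (r + σ²/2)T] / (σ√T)
   = [ln(283.0968/107.3766) + (0.0372 + 0.5·0.3234²)·5.8725] / (0.3234·√5.8725)
   = [0.969447 + 0.525552] / 0.783703 = 1.907609
d₂ = d₁ − σ√T = 1.907609 − 0.783703 = 1.123906
N(d₁) = 0.971779,  N(d₂) = 0.869474,  e^(−rT) = 0.803758
E₀ = V₀·N(d₁) − D·e^(−rT)·N(d₂)
   = 283.0968·0.971779 − 107.3766·0.803758·0.869474 = 200.067813
B₀ = V₀ − E₀ = 283.0968 − 200.067813 = 83.028987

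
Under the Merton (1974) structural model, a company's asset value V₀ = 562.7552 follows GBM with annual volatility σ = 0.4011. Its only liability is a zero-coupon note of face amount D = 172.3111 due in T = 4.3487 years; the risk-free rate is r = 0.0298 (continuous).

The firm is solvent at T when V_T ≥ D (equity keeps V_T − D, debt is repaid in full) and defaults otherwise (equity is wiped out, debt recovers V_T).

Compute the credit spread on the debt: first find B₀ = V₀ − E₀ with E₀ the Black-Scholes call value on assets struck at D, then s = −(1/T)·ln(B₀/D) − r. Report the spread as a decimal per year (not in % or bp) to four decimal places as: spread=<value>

spread=0.0088

d₁ = [ln(V₀/D) + (r + σ²/2)T] / (σ√T)
   = [ln(562.7552/172.3111) + (0.0298 + 0.5·0.4011²)·4.3487] / (0.4011·√4.3487)
   = [1.183543 + 0.479403] / 0.836435 = 1.988135
d₂ = d₁ − σ√T = 1.988135 − 0.836435 = 1.151700
N(d₁) = 0.976602,  N(d₂) = 0.875278,  e^(−rT) = 0.878454
E₀ = V₀·N(d₁) − D·e^(−rT)·N(d₂)
   = 562.7552·0.976602 − 172.3111·0.878454·0.875278 = 417.099083
B₀ = V₀ − E₀ = 562.7552 − 417.099083 = 145.656117
spread = −(1/T)·ln(B₀/D) − r = −(1/4.3487)·ln(145.656117/172.3111) − 0.0298 = 0.00884444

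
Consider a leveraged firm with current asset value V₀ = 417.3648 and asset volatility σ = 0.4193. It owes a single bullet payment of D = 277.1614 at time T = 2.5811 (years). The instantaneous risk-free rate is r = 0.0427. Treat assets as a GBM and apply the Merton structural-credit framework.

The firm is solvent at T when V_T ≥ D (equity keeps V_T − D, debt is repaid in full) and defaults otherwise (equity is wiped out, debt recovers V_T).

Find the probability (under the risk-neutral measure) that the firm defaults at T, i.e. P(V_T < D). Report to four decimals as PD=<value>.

d₁ = [ln(V₀/D) + (r + σ²/2)T] / (σ√T)
   = [ln(417.3648/277.1614) + (0.0427 + 0.5·0.4193²)·2.5811] / (0.4193·√2.5811)
   = [0.409361 + 0.337108] / 0.673639 = 1.108113
d₂ = d₁ − σ√T = 1.108113 − 0.673639 = 0.434474
risk-neutral PD = N(−d₂) = N(-0.434474) = 0.331972

PD=0.3320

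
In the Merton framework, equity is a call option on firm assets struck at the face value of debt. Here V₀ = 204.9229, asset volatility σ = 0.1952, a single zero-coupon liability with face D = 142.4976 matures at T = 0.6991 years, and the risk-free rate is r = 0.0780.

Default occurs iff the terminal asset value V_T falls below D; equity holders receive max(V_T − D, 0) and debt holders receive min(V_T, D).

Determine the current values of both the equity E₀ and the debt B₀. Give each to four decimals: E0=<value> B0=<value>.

d₁ = [ln(V₀/D) + (r + σ²/2)T] / (σ√T)
   = [ln(204.9229/142.4976) + (0.0780 + 0.5·0.1952²)·0.6991] / (0.1952·√0.6991)
   = [0.363309 + 0.067849] / 0.163211 = 2.641717
d₂ = d₁ − σ√T = 2.641717 − 0.163211 = 2.478506
N(d₁) = 0.995876,  N(d₂) = 0.993403,  e^(−rT) = 0.946930
E₀ = V₀·N(d₁) − D·e^(−rT)·N(d₂)
   = 204.9229·0.995876 − 142.4976·0.946930·0.993403 = 70.032560
B₀ = V₀ − E₀ = 204.9229 − 70.032560 = 134.890340

E0=70.0326 B0=134.8903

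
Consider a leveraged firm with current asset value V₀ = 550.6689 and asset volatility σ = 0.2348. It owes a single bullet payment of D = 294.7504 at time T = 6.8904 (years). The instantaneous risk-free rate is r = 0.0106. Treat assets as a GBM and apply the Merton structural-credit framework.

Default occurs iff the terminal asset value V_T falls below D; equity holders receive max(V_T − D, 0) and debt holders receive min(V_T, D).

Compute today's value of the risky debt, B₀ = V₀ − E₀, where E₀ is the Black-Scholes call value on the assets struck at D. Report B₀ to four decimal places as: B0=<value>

d₁ = [ln(V₀/D) + (r + σ²/2)T] / (σ√T)
   = [ln(550.6689/294.7504) + (0.0106 + 0.5·0.2348²)·6.8904] / (0.2348·√6.8904)
   = [0.625005 + 0.262976] / 0.616340 = 1.440732
d₂ = d₁ − σ√T = 1.440732 − 0.616340 = 0.824392
N(d₁) = 0.925170,  N(d₂) = 0.795142,  e^(−rT) = 0.929565
E₀ = V₀·N(d₁) − D·e^(−rT)·N(d₂)
   = 550.6689·0.925170 − 294.7504·0.929565·0.795142 = 291.601597
B₀ = V₀ − E₀ = 550.6689 − 291.601597 = 259.067303

B0=259.0673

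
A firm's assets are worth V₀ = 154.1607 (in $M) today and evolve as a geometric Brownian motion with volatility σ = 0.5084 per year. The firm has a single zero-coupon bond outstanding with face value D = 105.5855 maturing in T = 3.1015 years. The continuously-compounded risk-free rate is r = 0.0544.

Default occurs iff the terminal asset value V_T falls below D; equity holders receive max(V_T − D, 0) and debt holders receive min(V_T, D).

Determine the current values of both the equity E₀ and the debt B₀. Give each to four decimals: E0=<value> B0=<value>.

d₁ = [ln(V₀/D) + (r + σ²/2)T] / (σ√T)
   = [ln(154.1607/105.5855) + (0.0544 + 0.5·0.5084²)·3.1015] / (0.5084·√3.1015)
   = [0.378475 + 0.569545] / 0.895347 = 1.058829
d₂ = d₁ − σ√T = 1.058829 − 0.895347 = 0.163482
N(d₁) = 0.855161,  N(d₂) = 0.564930,  e^(−rT) = 0.844744
E₀ = V₀·N(d₁) − D·e^(−rT)·N(d₂)
   = 154.1607·0.855161 − 105.5855·0.844744·0.564930 = 81.444556
B₀ = V₀ − E₀ = 154.1607 − 81.444556 = 72.716144

E0=81.4446 B0=72.7161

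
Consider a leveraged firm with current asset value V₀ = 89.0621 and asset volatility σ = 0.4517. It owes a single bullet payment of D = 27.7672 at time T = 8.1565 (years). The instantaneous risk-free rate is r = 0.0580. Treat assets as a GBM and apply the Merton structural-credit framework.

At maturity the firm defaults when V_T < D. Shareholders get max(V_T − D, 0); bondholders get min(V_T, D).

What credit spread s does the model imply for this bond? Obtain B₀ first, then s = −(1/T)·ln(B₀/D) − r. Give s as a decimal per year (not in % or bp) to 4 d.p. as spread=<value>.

d₁ = [ln(V₀/D) + (r + σ²/2)T] / (σ√T)
   = [ln(89.0621/27.7672) + (0.0580 + 0.5·0.4517²)·8.1565] / (0.4517·√8.1565)
   = [1.165478 + 1.305174] / 1.290037 = 1.915180
d₂ = d₁ − σ√T = 1.915180 − 1.290037 = 0.625144
N(d₁) = 0.972265,  N(d₂) = 0.734062,  e^(−rT) = 0.623082
E₀ = V₀·N(d₁) − D·e^(−rT)·N(d₂)
   = 89.0621·0.972265 − 27.7672·0.623082·0.734062 = 73.891804
B₀ = V₀ − E₀ = 89.0621 − 73.891804 = 15.170296
spread = −(1/T)·ln(B₀/D) − r = −(1/8.1565)·ln(15.170296/27.7672) − 0.0580 = 0.01611465

spread=0.0161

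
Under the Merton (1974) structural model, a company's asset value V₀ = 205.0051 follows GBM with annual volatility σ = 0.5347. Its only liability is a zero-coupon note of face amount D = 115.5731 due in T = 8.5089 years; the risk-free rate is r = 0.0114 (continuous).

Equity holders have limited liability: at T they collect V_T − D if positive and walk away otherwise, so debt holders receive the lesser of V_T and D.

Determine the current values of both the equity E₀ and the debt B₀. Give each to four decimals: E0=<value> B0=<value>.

d₁ = [ln(V₀/D) + (r + σ²/2)T] / (σ√T)
   = [ln(205.0051/115.5731) + (0.0114 + 0.5·0.5347²)·8.5089] / (0.5347·√8.5089)
   = [0.573132 + 1.313366] / 1.559721 = 1.209510
d₂ = d₁ − σ√T = 1.209510 − 1.559721 = -0.350211
N(d₁) = 0.886766,  N(d₂) = 0.363090,  e^(−rT) = 0.907555
E₀ = V₀·N(d₁) − D·e^(−rT)·N(d₂)
   = 205.0051·0.886766 − 115.5731·0.907555·0.363090 = 143.707522
B₀ = V₀ − E₀ = 205.0051 − 143.707522 = 61.297578

E0=143.7075 B0=61.2976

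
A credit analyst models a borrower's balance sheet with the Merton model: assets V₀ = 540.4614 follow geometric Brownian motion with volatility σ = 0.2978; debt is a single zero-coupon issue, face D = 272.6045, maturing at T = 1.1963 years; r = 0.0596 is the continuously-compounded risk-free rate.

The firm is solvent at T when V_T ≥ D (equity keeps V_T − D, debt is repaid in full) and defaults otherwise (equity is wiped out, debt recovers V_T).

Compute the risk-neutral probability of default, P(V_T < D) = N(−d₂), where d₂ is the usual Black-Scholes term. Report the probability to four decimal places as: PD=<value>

PD=0.0155

d₁ = [ln(V₀/D) + (r + σ²/2)T] / (σ√T)
   = [ln(540.4614/272.6045) + (0.0596 + 0.5·0.2978²)·1.1963] / (0.2978·√1.1963)
   = [0.684401 + 0.124346] / 0.325720 = 2.482951
d₂ = d₁ − σ√T = 2.482951 − 0.325720 = 2.157231
risk-neutral PD = N(−d₂) = N(-2.157231) = 0.015494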